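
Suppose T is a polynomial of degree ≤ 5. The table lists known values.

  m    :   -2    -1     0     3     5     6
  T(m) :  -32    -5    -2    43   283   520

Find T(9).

1915

Write T(m) = am^5 + bm^4 + cm³ + dm² + em + p; the 6 given values yield a linear system in the 6 coefficients.
Solving, the top 2 coefficients vanish, and T(m) = 3m³ - 3m² - 3m - 2.
Then T(9) = 1915.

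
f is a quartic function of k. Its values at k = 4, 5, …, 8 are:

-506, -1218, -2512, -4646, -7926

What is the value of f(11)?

-28422

Write f(k) = ak^4 + bk³ + ck² + dk + e; the 5 given values yield a linear system in the 5 coefficients.
Solving, f(k) = -2k^4 + k³ - 4k² + k + 2.
Then f(11) = -28422.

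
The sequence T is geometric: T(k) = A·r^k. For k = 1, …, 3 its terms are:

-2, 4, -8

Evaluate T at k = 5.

-32

Consecutive ratio: 4/(-2) = -2, and -8/4 = -2, so r = -2.
Then A·(-2)^1 = -2 gives A = 1, and T(k) = 1·(-2)^k.
T(5) = 1·(-2)^5 = -32.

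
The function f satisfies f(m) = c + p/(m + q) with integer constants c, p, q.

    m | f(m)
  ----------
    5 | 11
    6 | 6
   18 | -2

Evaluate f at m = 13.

-1

(f(m) − c)(m + q) = p for each data point; the three points give a linear system in c and q, then p follows.
Solving: c = -4, q = -3, p = 30, so f(m) = -4 + 30/(m − 3).
Then f(13) = -4 + 30/10 = -1.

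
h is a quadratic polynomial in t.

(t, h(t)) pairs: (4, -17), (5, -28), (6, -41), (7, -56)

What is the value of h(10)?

-113

First differences: -11, -13, -15. Second differences: -2, -2.
Level-2 differences are constant, so h has degree 2.
Fitting a degree-2 polynomial gives h(t) = -t² - 2t + 7.
Then h(10) = -113.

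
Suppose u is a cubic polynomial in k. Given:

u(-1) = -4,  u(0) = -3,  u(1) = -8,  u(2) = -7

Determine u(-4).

-163

Write u(k) = ak³ + bk² + ck + d; the 4 given values yield a linear system in the 4 coefficients.
Solving, u(k) = 2k³ - 3k² - 4k - 3.
Then u(-4) = -163.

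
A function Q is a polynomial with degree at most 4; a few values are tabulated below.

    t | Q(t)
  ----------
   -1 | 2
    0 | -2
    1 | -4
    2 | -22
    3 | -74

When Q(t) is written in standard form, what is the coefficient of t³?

First differences: -4, -2, -18, -52. Second differences: 2, -16, -34. Third differences: -18, -18.
Level-3 differences are constant, so Q has degree 3.
Fitting a degree-3 polynomial gives Q(t) = -3t³ + t² - 2.
The coefficient of t³ is -3.

-3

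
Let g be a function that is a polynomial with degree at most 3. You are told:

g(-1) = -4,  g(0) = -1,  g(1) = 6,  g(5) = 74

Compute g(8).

Write g(k) = ak³ + bk² + ck + d; the 4 given values yield a linear system in the 4 coefficients.
Solving, the leading coefficient vanishes, and g(k) = 2k² + 5k - 1.
Then g(8) = 167.

167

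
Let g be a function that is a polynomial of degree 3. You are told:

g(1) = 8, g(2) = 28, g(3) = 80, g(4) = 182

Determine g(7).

Write g(k) = ak³ + bk² + ck + d; the 4 given values yield a linear system in the 4 coefficients.
Solving, g(k) = 3k³ - 2k² + 5k + 2.
Then g(7) = 968.

968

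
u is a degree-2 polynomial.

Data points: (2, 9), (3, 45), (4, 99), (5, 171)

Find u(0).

First differences: 36, 54, 72. Second differences: 18, 18.
Level-2 differences are constant, so u has degree 2.
Fitting a degree-2 polynomial gives u(k) = 9k² - 9k - 9.
Then u(0) = -9.

-9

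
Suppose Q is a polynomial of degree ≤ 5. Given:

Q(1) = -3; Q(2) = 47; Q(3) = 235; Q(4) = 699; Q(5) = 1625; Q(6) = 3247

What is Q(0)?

Write Q(x) = ax^5 + bx^4 + cx³ + dx² + ex + p; the 6 given values yield a linear system in the 6 coefficients.
Solving, the leading coefficient vanishes, and Q(x) = 2x^4 + 3x³ + x² - 4x - 5.
Then Q(0) = -5.

-5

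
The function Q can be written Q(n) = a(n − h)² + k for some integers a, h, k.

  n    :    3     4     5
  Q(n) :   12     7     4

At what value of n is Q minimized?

First differences -5, -3; second difference 2 = 2a, so a = 1.
Expanding, the n-coefficient is −2ah = -2h; matching it to the data gives h = 6, and then k = 3.
So Q(n) = 1(n − 6)² + 3.
Hence h = 6.

6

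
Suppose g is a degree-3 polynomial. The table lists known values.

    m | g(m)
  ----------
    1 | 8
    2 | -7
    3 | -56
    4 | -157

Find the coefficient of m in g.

Write g(m) = am³ + bm² + cm + d; the 4 given values yield a linear system in the 4 coefficients.
Solving, g(m) = -3m³ + m² + 3m + 7.
The coefficient of m is 3.

3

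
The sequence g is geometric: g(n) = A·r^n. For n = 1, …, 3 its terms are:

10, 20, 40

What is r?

2

Consecutive ratio: 20/10 = 2, and 40/20 = 2, so r = 2.
Then A·2^1 = 10 gives A = 5, and g(n) = 5·2^n.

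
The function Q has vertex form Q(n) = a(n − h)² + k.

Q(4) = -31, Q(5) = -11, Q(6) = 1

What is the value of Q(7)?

First differences 20, 12; second difference -8 = 2a, so a = -4.
Expanding, the n-coefficient is −2ah = 8h; matching it to the data gives h = 7, and then k = 5.
So Q(n) = -4(n − 7)² + 5.
Q(7) = -4·0² + 5 = 5.

5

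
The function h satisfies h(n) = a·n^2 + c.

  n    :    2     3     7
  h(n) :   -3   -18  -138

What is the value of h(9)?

-234

From h(2) = -3 and h(3) = -18: 4a + c = -3 and 9a + c = -18.
Subtracting: 5a = -15, so a = -3; then c = -3 − (-3)·4 = 9.
So h(n) = -3n² + 9, and h(9) = -234.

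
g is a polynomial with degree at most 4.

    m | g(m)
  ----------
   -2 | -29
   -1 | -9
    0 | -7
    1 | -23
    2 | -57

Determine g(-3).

First differences: 20, 2, -16, -34. Second differences: -18, -18, -18.
Level-2 differences are constant, so g has degree 2.
Fitting a degree-2 polynomial gives g(m) = -9m² - 7m - 7.
Then g(-3) = -67.

-67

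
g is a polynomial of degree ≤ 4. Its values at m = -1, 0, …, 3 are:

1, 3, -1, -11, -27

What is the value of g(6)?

-111

First differences: 2, -4, -10, -16. Second differences: -6, -6, -6.
Level-2 differences are constant, so g has degree 2.
Fitting a degree-2 polynomial gives g(m) = -3m² - m + 3.
Then g(6) = -111.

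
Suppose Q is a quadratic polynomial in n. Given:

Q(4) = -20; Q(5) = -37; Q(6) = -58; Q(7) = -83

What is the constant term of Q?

First differences: -17, -21, -25. Second differences: -4, -4.
Level-2 differences are constant, so Q has degree 2.
Fitting a degree-2 polynomial gives Q(n) = -2n² + n + 8.
The constant term is Q(0) = 8.

8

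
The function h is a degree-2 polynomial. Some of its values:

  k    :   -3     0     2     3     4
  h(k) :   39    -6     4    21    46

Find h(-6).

Write h(k) = ak² + bk + c; the 5 given values yield a linear system in the 3 coefficients.
Solving, h(k) = 4k² - 3k - 6.
Then h(-6) = 156.

156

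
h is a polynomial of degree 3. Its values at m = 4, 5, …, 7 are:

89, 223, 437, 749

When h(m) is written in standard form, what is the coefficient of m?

Write h(m) = am³ + bm² + cm + d; the 4 given values yield a linear system in the 4 coefficients.
Solving, h(m) = 3m³ - 5m² - 4m - 7.
The coefficient of m is -4.

-4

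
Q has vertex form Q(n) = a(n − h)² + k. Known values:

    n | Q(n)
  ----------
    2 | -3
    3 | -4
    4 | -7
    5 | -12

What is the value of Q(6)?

-19

First differences -1, -3, -5; second difference -2 = 2a, so a = -1.
Expanding, the n-coefficient is −2ah = 2h; matching it to the data gives h = 2, and then k = -3.
So Q(n) = -1(n − 2)² − 3.
Q(6) = -1·4² − 3 = -19.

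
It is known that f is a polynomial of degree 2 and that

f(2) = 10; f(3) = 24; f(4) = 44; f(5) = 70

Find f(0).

0

Write f(m) = am² + bm + c; the 4 given values yield a linear system in the 3 coefficients.
Solving, f(m) = 3m² - m.
Then f(0) = 0.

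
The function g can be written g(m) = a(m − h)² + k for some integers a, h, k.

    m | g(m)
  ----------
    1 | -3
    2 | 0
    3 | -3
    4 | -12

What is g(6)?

First differences 3, -3, -9; second difference -6 = 2a, so a = -3.
Expanding, the m-coefficient is −2ah = 6h; matching it to the data gives h = 2, and then k = 0.
So g(m) = -3(m − 2)² + 0.
g(6) = -3·4² + 0 = -48.

-48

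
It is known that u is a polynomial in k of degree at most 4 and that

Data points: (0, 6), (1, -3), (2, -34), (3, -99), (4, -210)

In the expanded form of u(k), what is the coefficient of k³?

-2

Write u(k) = ak^4 + bk³ + ck² + dk + e; the 5 given values yield a linear system in the 5 coefficients.
Solving, the leading coefficient vanishes, and u(k) = -2k³ - 5k² - 2k + 6.
The coefficient of k³ is -2.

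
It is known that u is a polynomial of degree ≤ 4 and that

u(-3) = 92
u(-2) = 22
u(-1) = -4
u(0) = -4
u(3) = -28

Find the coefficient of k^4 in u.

0

Write u(k) = ak^4 + bk³ + ck² + dk + e; the 5 given values yield a linear system in the 5 coefficients.
Solving, the leading coefficient vanishes, and u(k) = -3k³ + 4k² + 7k - 4.
The coefficient of k^4 is 0.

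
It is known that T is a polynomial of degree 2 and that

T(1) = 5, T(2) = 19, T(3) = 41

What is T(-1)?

1

Write T(k) = ak² + bk + c; the 3 given values yield a linear system in the 3 coefficients.
Solving, T(k) = 4k² + 2k - 1.
Then T(-1) = 1.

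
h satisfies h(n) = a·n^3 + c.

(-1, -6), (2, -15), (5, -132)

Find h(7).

From h(-1) = -6 and h(2) = -15: -1a + c = -6 and 8a + c = -15.
Subtracting: 9a = -9, so a = -1; then c = -6 − (-1)·(-1) = -7.
So h(n) = -1n³ − 7, and h(7) = -350.

-350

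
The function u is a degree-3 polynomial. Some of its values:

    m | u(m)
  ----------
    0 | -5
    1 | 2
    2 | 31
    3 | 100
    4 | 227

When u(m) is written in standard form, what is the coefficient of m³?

3

First differences: 7, 29, 69, 127. Second differences: 22, 40, 58. Third differences: 18, 18.
Level-3 differences are constant, so u has degree 3.
Fitting a degree-3 polynomial gives u(m) = 3m³ + 2m² + 2m - 5.
The coefficient of m³ is 3.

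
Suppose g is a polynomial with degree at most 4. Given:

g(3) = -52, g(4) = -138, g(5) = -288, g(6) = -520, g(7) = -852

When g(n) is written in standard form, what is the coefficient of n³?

-3

First differences: -86, -150, -232, -332. Second differences: -64, -82, -100. Third differences: -18, -18.
Level-3 differences are constant, so g has degree 3.
Fitting a degree-3 polynomial gives g(n) = -3n³ + 4n² - 3n + 2.
The coefficient of n³ is -3.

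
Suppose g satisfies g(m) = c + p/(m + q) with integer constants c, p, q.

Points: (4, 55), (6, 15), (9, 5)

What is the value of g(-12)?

-9

(g(m) − c)(m + q) = p for each data point; the three points give a linear system in c and q, then p follows.
Solving: c = -5, q = -3, p = 60, so g(m) = -5 + 60/(m − 3).
Then g(-12) = -5 + 60/(-15) = -9.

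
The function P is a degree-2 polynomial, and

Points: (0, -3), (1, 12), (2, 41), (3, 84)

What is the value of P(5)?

Write P(n) = an² + bn + c; the 4 given values yield a linear system in the 3 coefficients.
Solving, P(n) = 7n² + 8n - 3.
Then P(5) = 212.

212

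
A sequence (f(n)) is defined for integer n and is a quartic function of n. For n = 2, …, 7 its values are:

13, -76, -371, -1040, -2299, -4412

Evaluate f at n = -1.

First differences: -89, -295, -669, -1259, -2113. Second differences: -206, -374, -590, -854. Third differences: -168, -216, -264. Fourth differences: -48, -48.
Level-4 differences are constant, so f has degree 4.
Fitting a degree-4 polynomial gives f(n) = -2n^4 + 7n² + 6n + 5.
Then f(-1) = 4.

4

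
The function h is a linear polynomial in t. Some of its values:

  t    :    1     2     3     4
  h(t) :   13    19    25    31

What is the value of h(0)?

7

First differences: 6, 6, 6.
Level-1 differences are constant, so h has degree 1.
Fitting a degree-1 polynomial gives h(t) = 6t + 7.
Then h(0) = 7.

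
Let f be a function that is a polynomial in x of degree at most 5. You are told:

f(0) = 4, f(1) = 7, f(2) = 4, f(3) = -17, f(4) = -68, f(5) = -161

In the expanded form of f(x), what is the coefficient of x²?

3

First differences: 3, -3, -21, -51, -93. Second differences: -6, -18, -30, -42. Third differences: -12, -12, -12.
Level-3 differences are constant, so f has degree 3.
Fitting a degree-3 polynomial gives f(x) = -2x³ + 3x² + 2x + 4.
The coefficient of x² is 3.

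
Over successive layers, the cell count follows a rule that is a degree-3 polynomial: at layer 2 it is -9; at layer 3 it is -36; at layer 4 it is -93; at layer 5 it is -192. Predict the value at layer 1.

Write the value at x as Q(x).
Write Q(x) = ax³ + bx² + cx + d; the 4 given values yield a linear system in the 4 coefficients.
Solving, Q(x) = -2x³ + 3x² - 4x + 3.
Then Q(1) = 0.

0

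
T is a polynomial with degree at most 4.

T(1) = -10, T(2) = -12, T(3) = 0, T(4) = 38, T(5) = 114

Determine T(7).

First differences: -2, 12, 38, 76. Second differences: 14, 26, 38. Third differences: 12, 12.
Level-3 differences are constant, so T has degree 3.
Fitting a degree-3 polynomial gives T(m) = 2m³ - 5m² - m - 6.
Then T(7) = 428.

428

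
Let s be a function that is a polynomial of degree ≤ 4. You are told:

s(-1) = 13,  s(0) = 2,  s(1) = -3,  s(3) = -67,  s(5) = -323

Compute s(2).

-20

Write s(n) = an^4 + bn³ + cn² + dn + e; the 5 given values yield a linear system in the 5 coefficients.
Solving, the leading coefficient vanishes, and s(n) = -3n³ + 3n² - 5n + 2.
Then s(2) = -20.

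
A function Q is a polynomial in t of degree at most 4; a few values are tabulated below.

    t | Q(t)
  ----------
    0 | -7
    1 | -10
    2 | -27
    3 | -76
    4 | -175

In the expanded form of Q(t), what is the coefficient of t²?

First differences: -3, -17, -49, -99. Second differences: -14, -32, -50. Third differences: -18, -18.
Level-3 differences are constant, so Q has degree 3.
Fitting a degree-3 polynomial gives Q(t) = -3t³ + 2t² - 2t - 7.
The coefficient of t² is 2.

2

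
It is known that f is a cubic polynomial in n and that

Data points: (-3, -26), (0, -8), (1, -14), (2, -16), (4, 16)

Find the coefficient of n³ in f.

1

Write f(n) = an³ + bn² + cn + d; the 5 given values yield a linear system in the 4 coefficients.
Solving, f(n) = n³ - n² - 6n - 8.
The coefficient of n³ is 1.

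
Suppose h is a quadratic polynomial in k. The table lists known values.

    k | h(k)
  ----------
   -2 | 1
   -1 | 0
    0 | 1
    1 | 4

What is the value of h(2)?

9

First differences: -1, 1, 3. Second differences: 2, 2.
Level-2 differences are constant, so h has degree 2.
Extending the table by one column gives the next first difference 5, so h(2) = 4 + 5 = 9.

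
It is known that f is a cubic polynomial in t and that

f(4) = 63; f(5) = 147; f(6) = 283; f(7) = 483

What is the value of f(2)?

3

Write f(t) = at³ + bt² + ct + d; the 4 given values yield a linear system in the 4 coefficients.
Solving, f(t) = 2t³ - 4t² - 2t + 7.
Then f(2) = 3.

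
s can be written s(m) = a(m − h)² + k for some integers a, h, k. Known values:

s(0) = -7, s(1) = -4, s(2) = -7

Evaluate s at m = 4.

-31

First differences 3, -3; second difference -6 = 2a, so a = -3.
Expanding, the m-coefficient is −2ah = 6h; matching it to the data gives h = 1, and then k = -4.
So s(m) = -3(m − 1)² − 4.
s(4) = -3·3² − 4 = -31.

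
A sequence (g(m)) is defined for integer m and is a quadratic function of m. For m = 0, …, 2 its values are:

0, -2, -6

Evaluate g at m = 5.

-30

Write g(m) = am² + bm + c; the 3 given values yield a linear system in the 3 coefficients.
Solving, g(m) = -m² - m.
Then g(5) = -30.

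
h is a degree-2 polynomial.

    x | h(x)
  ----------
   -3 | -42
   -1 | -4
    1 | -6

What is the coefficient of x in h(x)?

-1

Write h(x) = ax² + bx + c; the 3 given values yield a linear system in the 3 coefficients.
Solving, h(x) = -5x² - x.
The coefficient of x is -1.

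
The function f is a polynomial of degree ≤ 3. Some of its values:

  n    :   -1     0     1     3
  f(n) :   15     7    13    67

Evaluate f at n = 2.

33

Write f(n) = an³ + bn² + cn + d; the 4 given values yield a linear system in the 4 coefficients.
Solving, the leading coefficient vanishes, and f(n) = 7n² - n + 7.
Then f(2) = 33.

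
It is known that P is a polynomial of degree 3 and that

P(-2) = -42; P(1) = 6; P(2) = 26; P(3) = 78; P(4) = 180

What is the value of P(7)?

Write P(m) = am³ + bm² + cm + d; the 5 given values yield a linear system in the 4 coefficients.
Solving, P(m) = 3m³ - 2m² + 5m.
Then P(7) = 966.

966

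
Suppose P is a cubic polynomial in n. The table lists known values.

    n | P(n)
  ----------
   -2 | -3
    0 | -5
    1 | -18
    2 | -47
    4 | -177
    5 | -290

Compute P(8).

Write P(n) = an³ + bn² + cn + d; the 6 given values yield a linear system in the 4 coefficients.
Solving, P(n) = -n³ - 5n² - 7n - 5.
Then P(8) = -893.

-893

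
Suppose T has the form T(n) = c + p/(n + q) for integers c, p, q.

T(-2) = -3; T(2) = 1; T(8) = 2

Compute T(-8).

(T(n) − c)(n + q) = p for each data point; the three points give a linear system in c and q, then p follows.
Solving: c = 3, q = 4, p = -12, so T(n) = 3 − 12/(n + 4).
Then T(-8) = 3 − 12/(-4) = 6.

6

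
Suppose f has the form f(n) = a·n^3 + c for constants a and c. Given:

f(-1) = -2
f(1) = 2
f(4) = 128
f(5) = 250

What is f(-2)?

-16

From f(-1) = -2 and f(1) = 2: -1a + c = -2 and 1a + c = 2.
Subtracting: 2a = 4, so a = 2; then c = -2 − 2·(-1) = 0.
So f(n) = 2n³ + 0, and f(-2) = -16.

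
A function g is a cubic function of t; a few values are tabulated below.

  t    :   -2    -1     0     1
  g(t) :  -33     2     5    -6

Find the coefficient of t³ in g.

Write g(t) = at³ + bt² + ct + d; the 4 given values yield a linear system in the 4 coefficients.
Solving, g(t) = 3t³ - 7t² - 7t + 5.
The coefficient of t³ is 3.

3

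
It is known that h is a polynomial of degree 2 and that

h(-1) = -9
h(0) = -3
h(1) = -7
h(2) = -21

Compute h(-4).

First differences: 6, -4, -14. Second differences: -10, -10.
Level-2 differences are constant, so h has degree 2.
Fitting a degree-2 polynomial gives h(x) = -5x² + x - 3.
Then h(-4) = -87.

-87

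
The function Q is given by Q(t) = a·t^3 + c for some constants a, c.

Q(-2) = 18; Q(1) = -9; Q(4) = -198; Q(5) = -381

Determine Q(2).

From Q(-2) = 18 and Q(1) = -9: -8a + c = 18 and 1a + c = -9.
Subtracting: 9a = -27, so a = -3; then c = 18 − (-3)·(-8) = -6.
So Q(t) = -3t³ − 6, and Q(2) = -30.

-30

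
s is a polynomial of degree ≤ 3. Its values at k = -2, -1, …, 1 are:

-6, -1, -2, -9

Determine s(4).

First differences: 5, -1, -7. Second differences: -6, -6.
Level-2 differences are constant, so s has degree 2.
Fitting a degree-2 polynomial gives s(k) = -3k² - 4k - 2.
Then s(4) = -66.

-66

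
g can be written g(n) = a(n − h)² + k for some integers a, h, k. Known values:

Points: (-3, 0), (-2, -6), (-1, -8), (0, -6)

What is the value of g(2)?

10

First differences -6, -2, 2; second difference 4 = 2a, so a = 2.
Expanding, the n-coefficient is −2ah = -4h; matching it to the data gives h = -1, and then k = -8.
So g(n) = 2(n + 1)² − 8.
g(2) = 2·3² − 8 = 10.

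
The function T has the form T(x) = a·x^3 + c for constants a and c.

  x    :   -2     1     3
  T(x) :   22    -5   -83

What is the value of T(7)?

-1031

From T(-2) = 22 and T(1) = -5: -8a + c = 22 and 1a + c = -5.
Subtracting: 9a = -27, so a = -3; then c = 22 − (-3)·(-8) = -2.
So T(x) = -3x³ − 2, and T(7) = -1031.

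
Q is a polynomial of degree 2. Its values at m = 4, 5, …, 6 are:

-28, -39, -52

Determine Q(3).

-19

Write Q(m) = am² + bm + c; the 3 given values yield a linear system in the 3 coefficients.
Solving, Q(m) = -m² - 2m - 4.
Then Q(3) = -19.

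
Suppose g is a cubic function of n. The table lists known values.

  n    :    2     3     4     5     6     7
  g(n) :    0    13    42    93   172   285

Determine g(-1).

-3

First differences: 13, 29, 51, 79, 113. Second differences: 16, 22, 28, 34. Third differences: 6, 6, 6.
Level-3 differences are constant, so g has degree 3.
Fitting a degree-3 polynomial gives g(n) = n³ - n² - n - 2.
Then g(-1) = -3.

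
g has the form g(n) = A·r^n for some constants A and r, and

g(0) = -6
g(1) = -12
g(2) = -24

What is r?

2

Consecutive ratio: -12/(-6) = 2, and -24/(-12) = 2, so r = 2.
Then A·2^0 = -6 gives A = -6, and g(n) = -6·2^n.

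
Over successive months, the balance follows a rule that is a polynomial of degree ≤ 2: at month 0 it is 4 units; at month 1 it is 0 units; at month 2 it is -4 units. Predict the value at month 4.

-12

Write the value at t as h(t).
Write h(t) = at² + bt + c; the 3 given values yield a linear system in the 3 coefficients.
Solving, the leading coefficient vanishes, and h(t) = -4t + 4.
Then h(4) = -12.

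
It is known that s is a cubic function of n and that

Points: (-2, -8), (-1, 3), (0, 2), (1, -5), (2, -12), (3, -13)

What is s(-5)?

-173

First differences: 11, -1, -7, -7, -1. Second differences: -12, -6, 0, 6. Third differences: 6, 6, 6.
Level-3 differences are constant, so s has degree 3.
Fitting a degree-3 polynomial gives s(n) = n³ - 3n² - 5n + 2.
Then s(-5) = -173.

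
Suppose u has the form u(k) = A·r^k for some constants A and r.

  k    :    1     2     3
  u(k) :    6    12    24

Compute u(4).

Consecutive ratio: 12/6 = 2, and 24/12 = 2, so r = 2.
Then A·2^1 = 6 gives A = 3, and u(k) = 3·2^k.
u(4) = 3·2^4 = 48.

48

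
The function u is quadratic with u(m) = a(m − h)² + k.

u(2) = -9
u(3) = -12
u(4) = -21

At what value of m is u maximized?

First differences -3, -9; second difference -6 = 2a, so a = -3.
Expanding, the m-coefficient is −2ah = 6h; matching it to the data gives h = 2, and then k = -9.
So u(m) = -3(m − 2)² − 9.
Hence h = 2.

2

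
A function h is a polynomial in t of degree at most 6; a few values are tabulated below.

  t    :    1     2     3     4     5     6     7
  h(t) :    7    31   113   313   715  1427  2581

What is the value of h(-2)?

First differences: 24, 82, 200, 402, 712, 1154. Second differences: 58, 118, 202, 310, 442. Third differences: 60, 84, 108, 132. Fourth differences: 24, 24, 24.
Level-4 differences are constant, so h has degree 4.
Fitting a degree-4 polynomial gives h(t) = t^4 + 4t² - 3t + 5.
Then h(-2) = 43.

43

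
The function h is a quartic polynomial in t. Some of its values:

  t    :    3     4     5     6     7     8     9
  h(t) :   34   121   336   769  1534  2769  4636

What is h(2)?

9

Write h(t) = at^4 + bt³ + ct² + dt + e; the 7 given values yield a linear system in the 5 coefficients.
Solving, h(t) = t^4 - 3t³ + 3t² + 2t + 1.
Then h(2) = 9.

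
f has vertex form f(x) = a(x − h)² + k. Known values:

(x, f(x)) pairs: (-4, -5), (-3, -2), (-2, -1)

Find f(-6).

-17

First differences 3, 1; second difference -2 = 2a, so a = -1.
Expanding, the x-coefficient is −2ah = 2h; matching it to the data gives h = -2, and then k = -1.
So f(x) = -1(x + 2)² − 1.
f(-6) = -1·(-4)² − 1 = -17.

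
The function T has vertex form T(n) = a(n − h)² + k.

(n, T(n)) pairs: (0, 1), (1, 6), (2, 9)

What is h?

First differences 5, 3; second difference -2 = 2a, so a = -1.
Expanding, the n-coefficient is −2ah = 2h; matching it to the data gives h = 3, and then k = 10.
So T(n) = -1(n − 3)² + 10.
Hence h = 3.

3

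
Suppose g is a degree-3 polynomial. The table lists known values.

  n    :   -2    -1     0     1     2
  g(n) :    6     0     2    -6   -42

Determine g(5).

First differences: -6, 2, -8, -36. Second differences: 8, -10, -28. Third differences: -18, -18.
Level-3 differences are constant, so g has degree 3.
Fitting a degree-3 polynomial gives g(n) = -3n³ - 5n² + 2.
Then g(5) = -498.

-498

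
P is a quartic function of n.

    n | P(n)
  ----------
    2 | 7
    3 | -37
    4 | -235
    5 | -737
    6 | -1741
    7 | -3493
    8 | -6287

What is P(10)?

-16417

First differences: -44, -198, -502, -1004, -1752, -2794. Second differences: -154, -304, -502, -748, -1042. Third differences: -150, -198, -246, -294. Fourth differences: -48, -48, -48.
Level-4 differences are constant, so P has degree 4.
Fitting a degree-4 polynomial gives P(n) = -2n^4 + 3n³ + 6n² - n - 7.
Then P(10) = -16417.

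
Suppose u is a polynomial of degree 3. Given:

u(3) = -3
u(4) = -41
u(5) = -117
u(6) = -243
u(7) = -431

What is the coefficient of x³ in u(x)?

-2

Write u(x) = ax³ + bx² + cx + d; the 5 given values yield a linear system in the 4 coefficients.
Solving, u(x) = -2x³ + 5x² + x + 3.
The coefficient of x³ is -2.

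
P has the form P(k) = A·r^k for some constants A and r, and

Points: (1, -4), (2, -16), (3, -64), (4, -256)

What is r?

Consecutive ratio: -16/(-4) = 4, and -64/(-16) = 4, so r = 4.
Then A·4^1 = -4 gives A = -1, and P(k) = -1·4^k.

4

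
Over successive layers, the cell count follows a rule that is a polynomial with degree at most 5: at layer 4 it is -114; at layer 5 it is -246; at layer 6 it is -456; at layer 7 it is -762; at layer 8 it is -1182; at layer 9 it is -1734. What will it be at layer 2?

Write the value at m as s(m).
Write s(m) = am^5 + bm^4 + cm³ + dm² + em + p; the 6 given values yield a linear system in the 6 coefficients.
Solving, the top 2 coefficients vanish, and s(m) = -3m³ + 6m² - 3m - 6.
Then s(2) = -12.

-12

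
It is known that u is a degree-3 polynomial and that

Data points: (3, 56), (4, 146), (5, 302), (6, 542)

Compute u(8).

Write u(n) = an³ + bn² + cn + d; the 4 given values yield a linear system in the 4 coefficients.
Solving, u(n) = 3n³ - 3n² + 2.
Then u(8) = 1346.

1346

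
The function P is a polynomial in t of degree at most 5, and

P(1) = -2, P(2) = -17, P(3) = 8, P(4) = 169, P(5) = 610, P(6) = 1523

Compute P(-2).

43

First differences: -15, 25, 161, 441, 913. Second differences: 40, 136, 280, 472. Third differences: 96, 144, 192. Fourth differences: 48, 48.
Level-4 differences are constant, so P has degree 4.
Fitting a degree-4 polynomial gives P(t) = 2t^4 - 4t³ - 6t² + t + 5.
Then P(-2) = 43.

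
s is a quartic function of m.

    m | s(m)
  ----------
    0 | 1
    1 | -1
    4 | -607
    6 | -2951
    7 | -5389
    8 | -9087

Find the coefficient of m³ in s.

-2

Write s(m) = am^4 + bm³ + cm² + dm + e; the 6 given values yield a linear system in the 5 coefficients.
Solving, s(m) = -2m^4 - 2m³ + 2m² + 1.
The coefficient of m³ is -2.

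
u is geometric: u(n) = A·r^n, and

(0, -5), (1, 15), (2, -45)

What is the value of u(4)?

-405

Consecutive ratio: 15/(-5) = -3, and -45/15 = -3, so r = -3.
Then A·(-3)^0 = -5 gives A = -5, and u(n) = -5·(-3)^n.
u(4) = -5·(-3)^4 = -405.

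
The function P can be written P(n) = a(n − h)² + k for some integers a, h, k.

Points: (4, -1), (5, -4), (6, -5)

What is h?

First differences -3, -1; second difference 2 = 2a, so a = 1.
Expanding, the n-coefficient is −2ah = -2h; matching it to the data gives h = 6, and then k = -5.
So P(n) = 1(n − 6)² − 5.
Hence h = 6.

6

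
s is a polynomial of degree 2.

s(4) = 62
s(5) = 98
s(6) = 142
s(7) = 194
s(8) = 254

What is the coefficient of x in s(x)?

0

Write s(x) = ax² + bx + c; the 5 given values yield a linear system in the 3 coefficients.
Solving, s(x) = 4x² - 2.
The coefficient of x is 0.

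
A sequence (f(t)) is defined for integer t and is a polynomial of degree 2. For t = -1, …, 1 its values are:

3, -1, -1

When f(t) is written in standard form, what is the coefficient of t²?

2

Write f(t) = at² + bt + c; the 3 given values yield a linear system in the 3 coefficients.
Solving, f(t) = 2t² - 2t - 1.
The coefficient of t² is 2.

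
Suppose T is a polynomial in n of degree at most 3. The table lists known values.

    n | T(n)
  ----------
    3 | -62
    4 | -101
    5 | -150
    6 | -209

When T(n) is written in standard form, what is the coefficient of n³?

Write T(n) = an³ + bn² + cn + d; the 4 given values yield a linear system in the 4 coefficients.
Solving, the leading coefficient vanishes, and T(n) = -5n² - 4n - 5.
The coefficient of n³ is 0.

0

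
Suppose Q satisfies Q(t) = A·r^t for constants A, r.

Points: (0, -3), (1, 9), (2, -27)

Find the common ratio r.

-3

Consecutive ratio: 9/(-3) = -3, and -27/9 = -3, so r = -3.
Then A·(-3)^0 = -3 gives A = -3, and Q(t) = -3·(-3)^t.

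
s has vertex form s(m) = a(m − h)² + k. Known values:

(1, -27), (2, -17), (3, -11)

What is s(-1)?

First differences 10, 6; second difference -4 = 2a, so a = -2.
Expanding, the m-coefficient is −2ah = 4h; matching it to the data gives h = 4, and then k = -9.
So s(m) = -2(m − 4)² − 9.
s(-1) = -2·(-5)² − 9 = -59.

-59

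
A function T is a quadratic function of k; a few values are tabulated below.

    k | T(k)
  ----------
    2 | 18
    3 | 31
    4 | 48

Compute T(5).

69

Write T(k) = ak² + bk + c; the 3 given values yield a linear system in the 3 coefficients.
Solving, T(k) = 2k² + 3k + 4.
Then T(5) = 69.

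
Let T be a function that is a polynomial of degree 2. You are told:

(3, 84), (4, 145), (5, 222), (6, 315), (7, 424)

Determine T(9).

Write T(t) = at² + bt + c; the 5 given values yield a linear system in the 3 coefficients.
Solving, T(t) = 8t² + 5t - 3.
Then T(9) = 690.

690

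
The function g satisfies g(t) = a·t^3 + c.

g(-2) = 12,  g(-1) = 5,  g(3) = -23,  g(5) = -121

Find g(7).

From g(-2) = 12 and g(-1) = 5: -8a + c = 12 and -1a + c = 5.
Subtracting: 7a = -7, so a = -1; then c = 12 − (-1)·(-8) = 4.
So g(t) = -1t³ + 4, and g(7) = -339.

-339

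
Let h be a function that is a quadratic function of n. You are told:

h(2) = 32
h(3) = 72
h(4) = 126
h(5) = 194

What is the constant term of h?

First differences: 40, 54, 68. Second differences: 14, 14.
Level-2 differences are constant, so h has degree 2.
Fitting a degree-2 polynomial gives h(n) = 7n² + 5n - 6.
The constant term is h(0) = -6.

-6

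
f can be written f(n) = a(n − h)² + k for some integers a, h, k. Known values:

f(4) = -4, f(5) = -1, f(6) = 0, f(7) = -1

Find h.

First differences 3, 1, -1; second difference -2 = 2a, so a = -1.
Expanding, the n-coefficient is −2ah = 2h; matching it to the data gives h = 6, and then k = 0.
So f(n) = -1(n − 6)² + 0.
Hence h = 6.

6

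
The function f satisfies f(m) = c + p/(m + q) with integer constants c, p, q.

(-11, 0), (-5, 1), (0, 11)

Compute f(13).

(f(m) − c)(m + q) = p for each data point; the three points give a linear system in c and q, then p follows.
Solving: c = -1, q = -1, p = -12, so f(m) = -1 − 12/(m − 1).
Then f(13) = -1 − 12/12 = -2.

-2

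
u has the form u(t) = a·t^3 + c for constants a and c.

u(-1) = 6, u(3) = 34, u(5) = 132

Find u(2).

From u(-1) = 6 and u(3) = 34: -1a + c = 6 and 27a + c = 34.
Subtracting: 28a = 28, so a = 1; then c = 6 − 1·(-1) = 7.
So u(t) = 1t³ + 7, and u(2) = 15.

15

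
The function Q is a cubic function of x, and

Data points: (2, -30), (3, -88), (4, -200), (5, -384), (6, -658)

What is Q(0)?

First differences: -58, -112, -184, -274. Second differences: -54, -72, -90. Third differences: -18, -18.
Level-3 differences are constant, so Q has degree 3.
Fitting a degree-3 polynomial gives Q(x) = -3x³ - x - 4.
The constant term is Q(0) = -4.

-4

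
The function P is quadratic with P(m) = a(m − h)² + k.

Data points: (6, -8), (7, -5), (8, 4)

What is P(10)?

First differences 3, 9; second difference 6 = 2a, so a = 3.
Expanding, the m-coefficient is −2ah = -6h; matching it to the data gives h = 6, and then k = -8.
So P(m) = 3(m − 6)² − 8.
P(10) = 3·4² − 8 = 40.

40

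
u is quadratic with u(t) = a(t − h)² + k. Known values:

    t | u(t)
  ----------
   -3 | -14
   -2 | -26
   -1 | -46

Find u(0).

First differences -12, -20; second difference -8 = 2a, so a = -4.
Expanding, the t-coefficient is −2ah = 8h; matching it to the data gives h = -4, and then k = -10.
So u(t) = -4(t + 4)² − 10.
u(0) = -4·4² − 10 = -74.

-74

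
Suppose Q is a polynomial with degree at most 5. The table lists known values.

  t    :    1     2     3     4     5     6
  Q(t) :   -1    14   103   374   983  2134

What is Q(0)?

Write Q(t) = at^5 + bt^4 + ct³ + dt² + et + p; the 6 given values yield a linear system in the 6 coefficients.
Solving, the leading coefficient vanishes, and Q(t) = 2t^4 - 2t³ - t² + 2t - 2.
The constant term is Q(0) = -2.

-2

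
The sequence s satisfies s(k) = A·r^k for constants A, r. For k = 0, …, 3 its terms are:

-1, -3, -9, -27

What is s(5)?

Consecutive ratio: -3/(-1) = 3, and -9/(-3) = 3, so r = 3.
Then A·3^0 = -1 gives A = -1, and s(k) = -1·3^k.
s(5) = -1·3^5 = -243.

-243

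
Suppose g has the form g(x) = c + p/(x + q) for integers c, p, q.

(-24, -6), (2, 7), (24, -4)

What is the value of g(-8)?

(g(x) − c)(x + q) = p for each data point; the three points give a linear system in c and q, then p follows.
Solving: c = -5, q = 0, p = 24, so g(x) = -5 + 24/(x + 0).
Then g(-8) = -5 + 24/(-8) = -8.

-8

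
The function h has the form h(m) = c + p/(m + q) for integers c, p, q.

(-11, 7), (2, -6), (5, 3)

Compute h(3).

(h(m) − c)(m + q) = p for each data point; the three points give a linear system in c and q, then p follows.
Solving: c = 6, q = -1, p = -12, so h(m) = 6 − 12/(m − 1).
Then h(3) = 6 − 12/2 = 0.

0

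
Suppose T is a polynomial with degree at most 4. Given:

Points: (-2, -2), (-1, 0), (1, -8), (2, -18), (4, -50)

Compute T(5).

Write T(m) = am^4 + bm³ + cm² + dm + e; the 5 given values yield a linear system in the 5 coefficients.
Solving, the top 2 coefficients vanish, and T(m) = -2m² - 4m - 2.
Then T(5) = -72.

-72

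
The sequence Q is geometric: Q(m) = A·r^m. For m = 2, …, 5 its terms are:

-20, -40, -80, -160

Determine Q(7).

-640

Consecutive ratio: -40/(-20) = 2, and -80/(-40) = 2, so r = 2.
Then A·2^2 = -20 gives A = -5, and Q(m) = -5·2^m.
Q(7) = -5·2^7 = -640.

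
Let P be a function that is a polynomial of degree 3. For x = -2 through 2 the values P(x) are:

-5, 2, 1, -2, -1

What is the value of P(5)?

86

First differences: 7, -1, -3, 1. Second differences: -8, -2, 4. Third differences: 6, 6.
Level-3 differences are constant, so P has degree 3.
Fitting a degree-3 polynomial gives P(x) = x³ - x² - 3x + 1.
Then P(5) = 86.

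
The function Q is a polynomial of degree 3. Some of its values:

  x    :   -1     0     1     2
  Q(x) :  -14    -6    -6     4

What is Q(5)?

274

Write Q(x) = ax³ + bx² + cx + d; the 4 given values yield a linear system in the 4 coefficients.
Solving, Q(x) = 3x³ - 4x² + x - 6.
Then Q(5) = 274.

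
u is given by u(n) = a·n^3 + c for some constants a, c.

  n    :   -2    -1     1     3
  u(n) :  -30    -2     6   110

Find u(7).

1374

From u(-2) = -30 and u(-1) = -2: -8a + c = -30 and -1a + c = -2.
Subtracting: 7a = 28, so a = 4; then c = -30 − 4·(-8) = 2.
So u(n) = 4n³ + 2, and u(7) = 1374.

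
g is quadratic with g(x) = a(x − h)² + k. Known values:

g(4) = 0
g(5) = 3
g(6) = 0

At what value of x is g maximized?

First differences 3, -3; second difference -6 = 2a, so a = -3.
Expanding, the x-coefficient is −2ah = 6h; matching it to the data gives h = 5, and then k = 3.
So g(x) = -3(x − 5)² + 3.
Hence h = 5.

5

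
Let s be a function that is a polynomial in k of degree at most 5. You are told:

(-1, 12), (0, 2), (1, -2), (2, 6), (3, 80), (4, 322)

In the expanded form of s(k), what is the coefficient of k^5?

Write s(k) = ak^5 + bk^4 + ck³ + dk² + ek + p; the 6 given values yield a linear system in the 6 coefficients.
Solving, the leading coefficient vanishes, and s(k) = 2k^4 - 3k³ + k² - 4k + 2.
The coefficient of k^5 is 0.

0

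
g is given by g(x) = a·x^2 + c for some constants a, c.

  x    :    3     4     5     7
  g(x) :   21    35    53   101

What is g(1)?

From g(3) = 21 and g(4) = 35: 9a + c = 21 and 16a + c = 35.
Subtracting: 7a = 14, so a = 2; then c = 21 − 2·9 = 3.
So g(x) = 2x² + 3, and g(1) = 5.

5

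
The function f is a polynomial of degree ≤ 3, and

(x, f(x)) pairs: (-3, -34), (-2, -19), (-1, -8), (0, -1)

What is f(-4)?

Write f(x) = ax³ + bx² + cx + d; the 4 given values yield a linear system in the 4 coefficients.
Solving, the leading coefficient vanishes, and f(x) = -2x² + 5x - 1.
Then f(-4) = -53.

-53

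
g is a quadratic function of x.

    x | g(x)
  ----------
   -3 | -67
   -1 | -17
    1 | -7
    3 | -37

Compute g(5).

-107

Write g(x) = ax² + bx + c; the 4 given values yield a linear system in the 3 coefficients.
Solving, g(x) = -5x² + 5x - 7.
Then g(5) = -107.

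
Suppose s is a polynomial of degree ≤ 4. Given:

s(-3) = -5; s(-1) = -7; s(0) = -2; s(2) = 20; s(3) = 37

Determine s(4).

58

Write s(m) = am^4 + bm³ + cm² + dm + e; the 5 given values yield a linear system in the 5 coefficients.
Solving, the top 2 coefficients vanish, and s(m) = 2m² + 7m - 2.
Then s(4) = 58.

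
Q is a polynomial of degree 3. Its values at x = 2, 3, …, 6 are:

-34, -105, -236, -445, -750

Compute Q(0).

0

First differences: -71, -131, -209, -305. Second differences: -60, -78, -96. Third differences: -18, -18.
Level-3 differences are constant, so Q has degree 3.
Fitting a degree-3 polynomial gives Q(x) = -3x³ - 3x² + x.
Then Q(0) = 0.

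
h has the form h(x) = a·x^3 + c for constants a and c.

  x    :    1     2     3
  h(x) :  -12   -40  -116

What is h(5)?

From h(1) = -12 and h(2) = -40: 1a + c = -12 and 8a + c = -40.
Subtracting: 7a = -28, so a = -4; then c = -12 − (-4)·1 = -8.
So h(x) = -4x³ − 8, and h(5) = -508.

-508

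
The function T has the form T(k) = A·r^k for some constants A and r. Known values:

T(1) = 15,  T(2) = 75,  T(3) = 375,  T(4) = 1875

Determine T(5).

9375

Consecutive ratio: 75/15 = 5, and 375/75 = 5, so r = 5.
Then A·5^1 = 15 gives A = 3, and T(k) = 3·5^k.
T(5) = 3·5^5 = 9375.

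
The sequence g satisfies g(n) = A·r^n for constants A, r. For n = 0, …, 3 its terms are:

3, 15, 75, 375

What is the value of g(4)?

Consecutive ratio: 15/3 = 5, and 75/15 = 5, so r = 5.
Then A·5^0 = 3 gives A = 3, and g(n) = 3·5^n.
g(4) = 3·5^4 = 1875.

1875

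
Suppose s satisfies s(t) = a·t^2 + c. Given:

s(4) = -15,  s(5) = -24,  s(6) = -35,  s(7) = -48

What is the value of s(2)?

From s(4) = -15 and s(5) = -24: 16a + c = -15 and 25a + c = -24.
Subtracting: 9a = -9, so a = -1; then c = -15 − (-1)·16 = 1.
So s(t) = -1t² + 1, and s(2) = -3.

-3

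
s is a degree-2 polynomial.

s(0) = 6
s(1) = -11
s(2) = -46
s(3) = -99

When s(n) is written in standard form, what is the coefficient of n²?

First differences: -17, -35, -53. Second differences: -18, -18.
Level-2 differences are constant, so s has degree 2.
Fitting a degree-2 polynomial gives s(n) = -9n² - 8n + 6.
The coefficient of n² is -9.

-9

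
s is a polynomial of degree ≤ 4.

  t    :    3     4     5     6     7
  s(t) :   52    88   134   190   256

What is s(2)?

26

Write s(t) = at^4 + bt³ + ct² + dt + e; the 5 given values yield a linear system in the 5 coefficients.
Solving, the top 2 coefficients vanish, and s(t) = 5t² + t + 4.
Then s(2) = 26.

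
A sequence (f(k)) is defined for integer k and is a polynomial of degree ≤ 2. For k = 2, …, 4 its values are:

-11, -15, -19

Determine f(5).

First differences: -4, -4.
Level-1 differences are constant, so f has degree 1.
Fitting a degree-1 polynomial gives f(k) = -4k - 3.
Then f(5) = -23.

-23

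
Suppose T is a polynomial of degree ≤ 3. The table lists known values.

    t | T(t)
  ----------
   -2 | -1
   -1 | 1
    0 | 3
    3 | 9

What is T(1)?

5

Write T(t) = at³ + bt² + ct + d; the 4 given values yield a linear system in the 4 coefficients.
Solving, the top 2 coefficients vanish, and T(t) = 2t + 3.
Then T(1) = 5.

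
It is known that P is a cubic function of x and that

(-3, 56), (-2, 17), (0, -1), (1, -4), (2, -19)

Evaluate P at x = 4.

-133

Write P(x) = ax³ + bx² + cx + d; the 5 given values yield a linear system in the 4 coefficients.
Solving, P(x) = -2x³ - x - 1.
Then P(4) = -133.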